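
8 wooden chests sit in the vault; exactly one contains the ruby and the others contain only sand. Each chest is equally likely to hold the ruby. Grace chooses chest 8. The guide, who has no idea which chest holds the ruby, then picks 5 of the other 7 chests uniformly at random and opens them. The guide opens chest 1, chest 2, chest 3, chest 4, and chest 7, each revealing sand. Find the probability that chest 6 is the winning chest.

1/3

Apply Bayes' rule, conditioning on where the ruby actually is.
If it is in any of chests 1, 2, 3, 4, and 7 (prior 1/8 each): that chest was opened and seen not to hold the prize — ruled out; weight (1/8)·0 = 0 each.
If it is in any of chests 5, 6, and 8 (prior 1/8 each): the guide picks exactly this set with probability 1/21 regardless, and none is the prize; weight (1/8)·(1/21) = 1/168 each.
The weights sum to 1/56.
So P(the ruby in chest 6 | the guide opened chest 1, chest 2, chest 3, chest 4, and chest 7) = (1/168) / (1/56) = 1/3.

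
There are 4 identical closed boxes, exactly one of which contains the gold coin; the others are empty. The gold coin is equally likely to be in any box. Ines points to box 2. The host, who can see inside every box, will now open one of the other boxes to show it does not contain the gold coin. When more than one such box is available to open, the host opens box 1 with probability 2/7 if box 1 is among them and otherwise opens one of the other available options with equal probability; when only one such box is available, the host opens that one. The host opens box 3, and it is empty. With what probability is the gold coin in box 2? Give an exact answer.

5/22

Apply Bayes' rule, conditioning on where the gold coin actually is.
If it is in box 1 (prior 1/4): box 1 holds the prize so is unavailable; the host chooses uniformly among the 2 others, probability 1/2; weight (1/4)·(1/2) = 1/8.
If it is in box 2 (prior 1/4): box 1 is available but not opened; box 3 gets probability (1 − 2/7)/2 = 5/14; weight (1/4)·(5/14) = 5/56.
If it is in box 3 (prior 1/4): the host opened box 3, so this case is ruled out; weight (1/4)·0 = 0.
If it is in box 4 (prior 1/4): box 1 is available but not opened, probability 5/7; weight (1/4)·(5/7) = 5/28.
The weights sum to 11/28.
So P(the gold coin in box 2 | the host opened box 3) = (5/56) / (11/28) = 5/22.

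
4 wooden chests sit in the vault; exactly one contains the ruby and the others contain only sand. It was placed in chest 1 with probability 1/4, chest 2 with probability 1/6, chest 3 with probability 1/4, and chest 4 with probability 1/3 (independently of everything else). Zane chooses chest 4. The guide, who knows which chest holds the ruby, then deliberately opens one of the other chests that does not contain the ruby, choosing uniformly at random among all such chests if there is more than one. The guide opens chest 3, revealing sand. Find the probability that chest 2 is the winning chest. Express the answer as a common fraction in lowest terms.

6/23

Condition on the true location of the ruby.
If it is in chest 1 (prior 1/4): the guide has 2 equally likely choices, so probability 1/2; weight (1/4)·(1/2) = 1/8.
If it is in chest 2 (prior 1/6): the guide has 2 equally likely choices, so probability 1/2; weight (1/6)·(1/2) = 1/12.
If it is in chest 3 (prior 1/4): the guide opened chest 3, so this case is ruled out; weight (1/4)·0 = 0.
If it is in chest 4 (prior 1/3): the guide has 3 equally likely choices, so probability 1/3; weight (1/3)·(1/3) = 1/9.
The weights sum to 23/72.
So P(the ruby in chest 2 | the guide opened chest 3) = (1/12) / (23/72) = 6/23.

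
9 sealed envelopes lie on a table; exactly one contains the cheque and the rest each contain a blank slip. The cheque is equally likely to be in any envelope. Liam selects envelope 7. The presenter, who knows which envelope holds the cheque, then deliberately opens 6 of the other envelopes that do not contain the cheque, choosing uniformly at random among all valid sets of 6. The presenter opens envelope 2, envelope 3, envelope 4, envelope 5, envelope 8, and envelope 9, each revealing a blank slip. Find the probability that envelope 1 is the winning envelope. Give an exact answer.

4/9

Apply Bayes' rule, conditioning on where the cheque actually is.
If it is in either of envelopes 1 and 6 (prior 1/9 each): the presenter has 7 equally likely choices, so probability 1/7; weight (1/9)·(1/7) = 1/63 each.
If it is in any of envelopes 2, 3, 4, 5, 8, and 9 (prior 1/9 each): that envelope was opened and seen not to hold the prize — ruled out; weight (1/9)·0 = 0 each.
If it is in envelope 7 (prior 1/9): the presenter has 28 equally likely choices, so probability 1/28; weight (1/9)·(1/28) = 1/252.
The weights sum to 1/28.
So P(the cheque in envelope 1 | the presenter opened envelope 2, envelope 3, envelope 4, envelope 5, envelope 8, and envelope 9) = (1/63) / (1/28) = 4/9.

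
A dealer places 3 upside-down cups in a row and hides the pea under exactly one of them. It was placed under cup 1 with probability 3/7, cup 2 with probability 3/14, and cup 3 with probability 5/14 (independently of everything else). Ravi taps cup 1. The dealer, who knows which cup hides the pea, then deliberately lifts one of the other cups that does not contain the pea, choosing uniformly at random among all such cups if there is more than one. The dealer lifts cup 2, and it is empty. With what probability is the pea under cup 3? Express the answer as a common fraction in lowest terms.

Condition on the true location of the pea.
If it is under cup 1 (prior 3/7): the dealer has 2 equally likely choices, so probability 1/2; weight (3/7)·(1/2) = 3/14.
If it is under cup 2 (prior 3/14): the dealer opened cup 2, so this case is ruled out; weight (3/14)·0 = 0.
If it is under cup 3 (prior 5/14): the dealer has no choice, probability 1; weight (5/14)·1 = 5/14.
The weights sum to 4/7.
So P(the pea under cup 3 | the dealer opened cup 2) = (5/14) / (4/7) = 5/8.

5/8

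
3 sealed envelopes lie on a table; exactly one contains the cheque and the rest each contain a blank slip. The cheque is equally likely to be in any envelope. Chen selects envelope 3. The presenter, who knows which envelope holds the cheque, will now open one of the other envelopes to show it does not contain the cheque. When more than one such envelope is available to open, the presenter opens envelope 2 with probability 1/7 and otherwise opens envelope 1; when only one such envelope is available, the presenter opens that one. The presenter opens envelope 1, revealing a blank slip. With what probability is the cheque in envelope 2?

Apply Bayes' rule, conditioning on where the cheque actually is.
If it is in envelope 1 (prior 1/3): the presenter opened envelope 1, so this case is ruled out; weight (1/3)·0 = 0.
If it is in envelope 2 (prior 1/3): only envelope 1 is available, probability 1; weight (1/3)·1 = 1/3.
If it is in envelope 3 (prior 1/3): envelope 2 is available but not opened, probability 6/7; weight (1/3)·(6/7) = 2/7.
The weights sum to 13/21.
So P(the cheque in envelope 2 | the presenter opened envelope 1) = (1/3) / (13/21) = 7/13.

7/13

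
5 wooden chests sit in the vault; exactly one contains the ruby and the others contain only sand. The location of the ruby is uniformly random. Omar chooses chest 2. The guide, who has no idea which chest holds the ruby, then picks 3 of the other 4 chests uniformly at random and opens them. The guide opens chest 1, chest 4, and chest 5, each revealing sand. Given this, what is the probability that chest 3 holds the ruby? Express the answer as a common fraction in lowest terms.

1/2

Apply Bayes' rule, conditioning on where the ruby actually is.
If it is in any of chests 1, 4, and 5 (prior 1/5 each): that chest was opened and seen not to hold the prize — ruled out; weight (1/5)·0 = 0 each.
If it is in either of chests 2 and 3 (prior 1/5 each): the guide picks exactly this set with probability 1/4 regardless, and none is the prize; weight (1/5)·(1/4) = 1/20 each.
The weights sum to 1/10.
So P(the ruby in chest 3 | the guide opened chest 1, chest 4, and chest 5) = (1/20) / (1/10) = 1/2.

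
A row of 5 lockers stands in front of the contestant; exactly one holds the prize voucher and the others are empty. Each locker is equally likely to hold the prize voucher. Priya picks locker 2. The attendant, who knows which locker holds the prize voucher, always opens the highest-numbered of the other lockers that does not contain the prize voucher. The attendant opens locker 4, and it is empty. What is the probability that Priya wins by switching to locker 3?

Apply Bayes' rule, conditioning on where the prize voucher actually is.
If it is in any of lockers 1, 2, and 3 (prior 1/5 each): the attendant would have opened locker 5 instead, probability 0; weight (1/5)·0 = 0 each.
If it is in locker 4 (prior 1/5): the attendant opened locker 4, so this case is ruled out; weight (1/5)·0 = 0.
If it is in locker 5 (prior 1/5): locker 4 is the highest-numbered option available, probability 1; weight (1/5)·1 = 1/5.
The weights sum to 1/5.
So P(the prize voucher in locker 3 | the attendant opened locker 4) = 0 / (1/5) = 0.

0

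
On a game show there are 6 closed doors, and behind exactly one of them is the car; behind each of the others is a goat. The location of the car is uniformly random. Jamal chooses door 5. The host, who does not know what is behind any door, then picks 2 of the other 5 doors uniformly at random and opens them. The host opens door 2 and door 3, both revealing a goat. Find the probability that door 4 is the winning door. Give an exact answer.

Consider each possible location of the car in turn.
If it is behind any of doors 1, 4, 5, and 6 (prior 1/6 each): the host picks exactly this set with probability 1/10 regardless, and none is the prize; weight (1/6)·(1/10) = 1/60 each.
If it is behind either of doors 2 and 3 (prior 1/6 each): that door was opened and seen not to hold the prize — ruled out; weight (1/6)·0 = 0 each.
The weights sum to 1/15.
So P(the car behind door 4 | the host opened door 2 and door 3) = (1/60) / (1/15) = 1/4.

1/4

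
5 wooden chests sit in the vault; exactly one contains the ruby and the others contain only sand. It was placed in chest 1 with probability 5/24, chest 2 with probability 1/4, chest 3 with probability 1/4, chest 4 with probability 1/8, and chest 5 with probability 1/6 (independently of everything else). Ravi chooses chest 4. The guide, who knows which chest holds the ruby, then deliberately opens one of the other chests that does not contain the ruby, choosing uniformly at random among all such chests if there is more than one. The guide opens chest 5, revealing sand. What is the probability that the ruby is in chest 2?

24/77

Consider each possible location of the ruby in turn.
If it is in chest 1 (prior 5/24): the guide has 3 equally likely choices, so probability 1/3; weight (5/24)·(1/3) = 5/72.
If it is in either of chests 2 and 3 (prior 1/4 each): the guide has 3 equally likely choices, so probability 1/3; weight (1/4)·(1/3) = 1/12 each.
If it is in chest 4 (prior 1/8): the guide has 4 equally likely choices, so probability 1/4; weight (1/8)·(1/4) = 1/32.
If it is in chest 5 (prior 1/6): the guide opened chest 5, so this case is ruled out; weight (1/6)·0 = 0.
The weights sum to 77/288.
So P(the ruby in chest 2 | the guide opened chest 5) = (1/12) / (77/288) = 24/77.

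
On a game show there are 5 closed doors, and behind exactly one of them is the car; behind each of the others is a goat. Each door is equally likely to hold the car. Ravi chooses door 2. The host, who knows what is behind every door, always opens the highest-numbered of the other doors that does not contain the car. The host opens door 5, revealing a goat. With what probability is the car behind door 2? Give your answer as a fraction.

Condition on the true location of the car.
If it is behind any of doors 1, 2, 3, and 4 (prior 1/5 each): door 5 is the highest-numbered option available, probability 1; weight (1/5)·1 = 1/5 each.
If it is behind door 5 (prior 1/5): the host opened door 5, so this case is ruled out; weight (1/5)·0 = 0.
The weights sum to 4/5.
So P(the car behind door 2 | the host opened door 5) = (1/5) / (4/5) = 1/4.

1/4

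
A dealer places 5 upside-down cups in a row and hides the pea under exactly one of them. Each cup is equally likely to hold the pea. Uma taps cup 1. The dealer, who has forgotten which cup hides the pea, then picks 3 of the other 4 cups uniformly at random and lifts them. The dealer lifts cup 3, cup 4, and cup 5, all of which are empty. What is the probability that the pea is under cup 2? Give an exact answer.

Consider each possible location of the pea in turn.
If it is under either of cups 1 and 2 (prior 1/5 each): the dealer picks exactly this set with probability 1/4 regardless, and none is the prize; weight (1/5)·(1/4) = 1/20 each.
If it is under any of cups 3, 4, and 5 (prior 1/5 each): that cup was opened and seen not to hold the prize — ruled out; weight (1/5)·0 = 0 each.
The weights sum to 1/10.
So P(the pea under cup 2 | the dealer opened cup 3, cup 4, and cup 5) = (1/20) / (1/10) = 1/2.

1/2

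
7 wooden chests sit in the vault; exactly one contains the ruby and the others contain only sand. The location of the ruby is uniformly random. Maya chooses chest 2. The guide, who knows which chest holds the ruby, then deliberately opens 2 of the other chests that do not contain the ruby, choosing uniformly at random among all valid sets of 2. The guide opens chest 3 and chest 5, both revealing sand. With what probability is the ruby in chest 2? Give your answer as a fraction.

Consider each possible location of the ruby in turn.
If it is in any of chests 1, 4, 6, and 7 (prior 1/7 each): the guide has 10 equally likely choices, so probability 1/10; weight (1/7)·(1/10) = 1/70 each.
If it is in chest 2 (prior 1/7): the guide has 15 equally likely choices, so probability 1/15; weight (1/7)·(1/15) = 1/105.
If it is in either of chests 3 and 5 (prior 1/7 each): that chest was opened and seen not to hold the prize — ruled out; weight (1/7)·0 = 0 each.
The weights sum to 1/15.
So P(the ruby in chest 2 | the guide opened chest 3 and chest 5) = (1/105) / (1/15) = 1/7.

1/7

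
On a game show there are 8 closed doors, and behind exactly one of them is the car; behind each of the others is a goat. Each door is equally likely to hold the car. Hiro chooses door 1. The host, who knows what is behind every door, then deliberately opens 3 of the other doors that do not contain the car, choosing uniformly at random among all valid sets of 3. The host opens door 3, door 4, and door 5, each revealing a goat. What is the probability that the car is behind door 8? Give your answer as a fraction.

7/32

Apply Bayes' rule, conditioning on where the car actually is.
If it is behind door 1 (prior 1/8): the host has 35 equally likely choices, so probability 1/35; weight (1/8)·(1/35) = 1/280.
If it is behind any of doors 2, 6, 7, and 8 (prior 1/8 each): the host has 20 equally likely choices, so probability 1/20; weight (1/8)·(1/20) = 1/160 each.
If it is behind any of doors 3, 4, and 5 (prior 1/8 each): that door was opened and seen not to hold the prize — ruled out; weight (1/8)·0 = 0 each.
The weights sum to 1/35.
So P(the car behind door 8 | the host opened door 3, door 4, and door 5) = (1/160) / (1/35) = 7/32.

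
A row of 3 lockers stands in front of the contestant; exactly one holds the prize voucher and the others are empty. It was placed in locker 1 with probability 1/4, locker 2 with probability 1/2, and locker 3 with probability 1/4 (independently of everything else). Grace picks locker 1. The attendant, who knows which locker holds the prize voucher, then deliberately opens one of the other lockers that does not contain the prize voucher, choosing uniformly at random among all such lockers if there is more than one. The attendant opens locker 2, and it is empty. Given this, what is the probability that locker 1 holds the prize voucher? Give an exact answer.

Consider each possible location of the prize voucher in turn.
If it is in locker 1 (prior 1/4): the attendant has 2 equally likely choices, so probability 1/2; weight (1/4)·(1/2) = 1/8.
If it is in locker 2 (prior 1/2): the attendant opened locker 2, so this case is ruled out; weight (1/2)·0 = 0.
If it is in locker 3 (prior 1/4): the attendant has no choice, probability 1; weight (1/4)·1 = 1/4.
The weights sum to 3/8.
So P(the prize voucher in locker 1 | the attendant opened locker 2) = (1/8) / (3/8) = 1/3.

1/3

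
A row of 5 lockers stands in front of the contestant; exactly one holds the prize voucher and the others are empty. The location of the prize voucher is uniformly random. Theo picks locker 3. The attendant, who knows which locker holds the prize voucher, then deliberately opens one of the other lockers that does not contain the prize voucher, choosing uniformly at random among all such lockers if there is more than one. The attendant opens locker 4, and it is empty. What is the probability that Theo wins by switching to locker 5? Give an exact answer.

Condition on the true location of the prize voucher.
If it is in any of lockers 1, 2, and 5 (prior 1/5 each): the attendant has 3 equally likely choices, so probability 1/3; weight (1/5)·(1/3) = 1/15 each.
If it is in locker 3 (prior 1/5): the attendant has 4 equally likely choices, so probability 1/4; weight (1/5)·(1/4) = 1/20.
If it is in locker 4 (prior 1/5): the attendant opened locker 4, so this case is ruled out; weight (1/5)·0 = 0.
The weights sum to 1/4.
So P(the prize voucher in locker 5 | the attendant opened locker 4) = (1/15) / (1/4) = 4/15.

4/15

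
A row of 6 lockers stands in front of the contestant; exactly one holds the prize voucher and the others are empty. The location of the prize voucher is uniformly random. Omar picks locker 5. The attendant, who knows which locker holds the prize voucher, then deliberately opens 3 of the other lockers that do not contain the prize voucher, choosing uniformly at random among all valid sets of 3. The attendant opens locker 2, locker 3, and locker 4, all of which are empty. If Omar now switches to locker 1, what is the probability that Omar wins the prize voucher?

Apply Bayes' rule, conditioning on where the prize voucher actually is.
If it is in either of lockers 1 and 6 (prior 1/6 each): the attendant has 4 equally likely choices, so probability 1/4; weight (1/6)·(1/4) = 1/24 each.
If it is in any of lockers 2, 3, and 4 (prior 1/6 each): that locker was opened and seen not to hold the prize — ruled out; weight (1/6)·0 = 0 each.
If it is in locker 5 (prior 1/6): the attendant has 10 equally likely choices, so probability 1/10; weight (1/6)·(1/10) = 1/60.
The weights sum to 1/10.
So P(the prize voucher in locker 1 | the attendant opened locker 2, locker 3, and locker 4) = (1/24) / (1/10) = 5/12.

5/12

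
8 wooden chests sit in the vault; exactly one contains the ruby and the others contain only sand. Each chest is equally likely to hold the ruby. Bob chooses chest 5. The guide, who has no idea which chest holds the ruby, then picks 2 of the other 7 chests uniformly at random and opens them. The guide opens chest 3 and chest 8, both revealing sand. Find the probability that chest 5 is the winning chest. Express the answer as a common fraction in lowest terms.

1/6

Consider each possible location of the ruby in turn.
If it is in any of chests 1, 2, 4, 5, 6, and 7 (prior 1/8 each): the guide picks exactly this set with probability 1/21 regardless, and none is the prize; weight (1/8)·(1/21) = 1/168 each.
If it is in either of chests 3 and 8 (prior 1/8 each): that chest was opened and seen not to hold the prize — ruled out; weight (1/8)·0 = 0 each.
The weights sum to 1/28.
So P(the ruby in chest 5 | the guide opened chest 3 and chest 8) = (1/168) / (1/28) = 1/6.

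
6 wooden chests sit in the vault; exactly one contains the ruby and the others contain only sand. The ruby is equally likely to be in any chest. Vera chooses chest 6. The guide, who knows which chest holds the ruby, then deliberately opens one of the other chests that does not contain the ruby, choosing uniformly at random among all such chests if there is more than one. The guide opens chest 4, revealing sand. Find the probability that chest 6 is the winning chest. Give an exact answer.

1/6

Consider each possible location of the ruby in turn.
If it is in any of chests 1, 2, 3, and 5 (prior 1/6 each): the guide has 4 equally likely choices, so probability 1/4; weight (1/6)·(1/4) = 1/24 each.
If it is in chest 4 (prior 1/6): the guide opened chest 4, so this case is ruled out; weight (1/6)·0 = 0.
If it is in chest 6 (prior 1/6): the guide has 5 equally likely choices, so probability 1/5; weight (1/6)·(1/5) = 1/30.
The weights sum to 1/5.
So P(the ruby in chest 6 | the guide opened chest 4) = (1/30) / (1/5) = 1/6.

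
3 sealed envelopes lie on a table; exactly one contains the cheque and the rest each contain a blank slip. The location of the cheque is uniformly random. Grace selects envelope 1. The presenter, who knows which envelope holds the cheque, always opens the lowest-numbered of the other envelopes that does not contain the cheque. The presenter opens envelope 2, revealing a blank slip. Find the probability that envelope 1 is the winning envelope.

Apply Bayes' rule, conditioning on where the cheque actually is.
If it is in either of envelopes 1 and 3 (prior 1/3 each): envelope 2 is the lowest-numbered option available, probability 1; weight (1/3)·1 = 1/3 each.
If it is in envelope 2 (prior 1/3): the presenter opened envelope 2, so this case is ruled out; weight (1/3)·0 = 0.
The weights sum to 2/3.
So P(the cheque in envelope 1 | the presenter opened envelope 2) = (1/3) / (2/3) = 1/2.

1/2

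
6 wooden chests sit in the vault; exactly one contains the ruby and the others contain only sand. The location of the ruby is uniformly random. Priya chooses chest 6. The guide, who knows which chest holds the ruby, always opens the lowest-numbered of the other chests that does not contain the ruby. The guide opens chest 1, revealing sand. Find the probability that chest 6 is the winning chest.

Apply Bayes' rule, conditioning on where the ruby actually is.
If it is in chest 1 (prior 1/6): the guide opened chest 1, so this case is ruled out; weight (1/6)·0 = 0.
If it is in any of chests 2, 3, 4, 5, and 6 (prior 1/6 each): chest 1 is the lowest-numbered option available, probability 1; weight (1/6)·1 = 1/6 each.
The weights sum to 5/6.
So P(the ruby in chest 6 | the guide opened chest 1) = (1/6) / (5/6) = 1/5.

1/5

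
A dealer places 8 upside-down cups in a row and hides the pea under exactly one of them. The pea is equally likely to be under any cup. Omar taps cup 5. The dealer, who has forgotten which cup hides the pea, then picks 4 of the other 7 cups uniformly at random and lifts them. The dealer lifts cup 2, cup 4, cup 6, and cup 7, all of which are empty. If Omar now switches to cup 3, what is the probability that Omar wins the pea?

Because the dealer chose which cups to lift without knowing where the pea is, the choice is independent of the prize location. Learning that none of the 4 opened cups holds the pea simply rules out those 4 locations and leaves the remaining 4 cups still equally likely by symmetry.
So P(the pea under cup 3) = 1/4.

1/4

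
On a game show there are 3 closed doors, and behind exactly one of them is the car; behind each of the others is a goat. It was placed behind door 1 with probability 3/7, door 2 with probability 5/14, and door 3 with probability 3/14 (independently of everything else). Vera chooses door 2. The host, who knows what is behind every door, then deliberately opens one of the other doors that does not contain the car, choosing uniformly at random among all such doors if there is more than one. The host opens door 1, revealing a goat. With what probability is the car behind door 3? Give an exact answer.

6/11

Consider each possible location of the car in turn.
If it is behind door 1 (prior 3/7): the host opened door 1, so this case is ruled out; weight (3/7)·0 = 0.
If it is behind door 2 (prior 5/14): the host has 2 equally likely choices, so probability 1/2; weight (5/14)·(1/2) = 5/28.
If it is behind door 3 (prior 3/14): the host has no choice, probability 1; weight (3/14)·1 = 3/14.
The weights sum to 11/28.
So P(the car behind door 3 | the host opened door 1) = (3/14) / (11/28) = 6/11.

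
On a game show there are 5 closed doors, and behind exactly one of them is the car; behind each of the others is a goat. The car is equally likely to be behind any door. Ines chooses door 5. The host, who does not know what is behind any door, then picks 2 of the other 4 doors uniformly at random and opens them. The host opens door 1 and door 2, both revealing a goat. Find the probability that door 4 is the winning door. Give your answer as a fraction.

Because the host chose which doors to open without knowing where the car is, the choice is independent of the prize location. Learning that none of the 2 opened doors holds the car simply rules out those 2 locations and leaves the remaining 3 doors still equally likely by symmetry.
So P(the car behind door 4) = 1/3.

1/3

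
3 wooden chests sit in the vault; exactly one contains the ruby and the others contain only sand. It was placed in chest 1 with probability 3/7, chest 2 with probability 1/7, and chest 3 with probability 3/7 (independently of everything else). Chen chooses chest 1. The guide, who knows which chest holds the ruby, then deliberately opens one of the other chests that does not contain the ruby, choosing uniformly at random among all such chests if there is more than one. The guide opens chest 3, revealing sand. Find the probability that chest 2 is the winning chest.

2/5

Consider each possible location of the ruby in turn.
If it is in chest 1 (prior 3/7): the guide has 2 equally likely choices, so probability 1/2; weight (3/7)·(1/2) = 3/14.
If it is in chest 2 (prior 1/7): the guide has no choice, probability 1; weight (1/7)·1 = 1/7.
If it is in chest 3 (prior 3/7): the guide opened chest 3, so this case is ruled out; weight (3/7)·0 = 0.
The weights sum to 5/14.
So P(the ruby in chest 2 | the guide opened chest 3) = (1/7) / (5/14) = 2/5.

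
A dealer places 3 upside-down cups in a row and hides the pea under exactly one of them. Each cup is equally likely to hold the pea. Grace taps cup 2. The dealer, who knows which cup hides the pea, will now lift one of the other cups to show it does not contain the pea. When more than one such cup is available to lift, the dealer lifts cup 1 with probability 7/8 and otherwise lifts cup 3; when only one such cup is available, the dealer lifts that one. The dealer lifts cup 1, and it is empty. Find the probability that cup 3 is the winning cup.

8/15

Condition on the true location of the pea.
If it is under cup 1 (prior 1/3): the dealer opened cup 1, so this case is ruled out; weight (1/3)·0 = 0.
If it is under cup 2 (prior 1/3): cup 1 is available, opened with probability 7/8; weight (1/3)·(7/8) = 7/24.
If it is under cup 3 (prior 1/3): only cup 1 is available, probability 1; weight (1/3)·1 = 1/3.
The weights sum to 5/8.
So P(the pea under cup 3 | the dealer opened cup 1) = (1/3) / (5/8) = 8/15.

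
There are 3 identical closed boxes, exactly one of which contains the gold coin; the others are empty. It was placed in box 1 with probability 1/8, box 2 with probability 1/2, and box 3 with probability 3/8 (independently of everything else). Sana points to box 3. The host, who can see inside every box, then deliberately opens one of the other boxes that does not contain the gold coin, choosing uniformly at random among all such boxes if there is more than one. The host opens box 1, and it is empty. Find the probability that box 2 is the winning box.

Apply Bayes' rule, conditioning on where the gold coin actually is.
If it is in box 1 (prior 1/8): the host opened box 1, so this case is ruled out; weight (1/8)·0 = 0.
If it is in box 2 (prior 1/2): the host has no choice, probability 1; weight (1/2)·1 = 1/2.
If it is in box 3 (prior 3/8): the host has 2 equally likely choices, so probability 1/2; weight (3/8)·(1/2) = 3/16.
The weights sum to 11/16.
So P(the gold coin in box 2 | the host opened box 1) = (1/2) / (11/16) = 8/11.

8/11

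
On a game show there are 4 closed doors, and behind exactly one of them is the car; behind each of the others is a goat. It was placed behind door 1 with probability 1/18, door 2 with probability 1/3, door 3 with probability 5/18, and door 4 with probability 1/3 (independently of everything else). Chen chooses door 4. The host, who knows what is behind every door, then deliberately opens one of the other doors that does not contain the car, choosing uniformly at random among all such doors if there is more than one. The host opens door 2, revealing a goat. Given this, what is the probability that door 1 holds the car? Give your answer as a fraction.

Consider each possible location of the car in turn.
If it is behind door 1 (prior 1/18): the host has 2 equally likely choices, so probability 1/2; weight (1/18)·(1/2) = 1/36.
If it is behind door 2 (prior 1/3): the host opened door 2, so this case is ruled out; weight (1/3)·0 = 0.
If it is behind door 3 (prior 5/18): the host has 2 equally likely choices, so probability 1/2; weight (5/18)·(1/2) = 5/36.
If it is behind door 4 (prior 1/3): the host has 3 equally likely choices, so probability 1/3; weight (1/3)·(1/3) = 1/9.
The weights sum to 5/18.
So P(the car behind door 1 | the host opened door 2) = (1/36) / (5/18) = 1/10.

1/10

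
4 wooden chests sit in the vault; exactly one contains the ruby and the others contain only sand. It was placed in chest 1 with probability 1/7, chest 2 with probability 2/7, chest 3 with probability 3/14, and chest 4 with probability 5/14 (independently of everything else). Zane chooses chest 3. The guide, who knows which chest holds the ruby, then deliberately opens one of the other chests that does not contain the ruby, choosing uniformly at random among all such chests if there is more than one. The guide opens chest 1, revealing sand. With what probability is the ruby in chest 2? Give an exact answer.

Consider each possible location of the ruby in turn.
If it is in chest 1 (prior 1/7): the guide opened chest 1, so this case is ruled out; weight (1/7)·0 = 0.
If it is in chest 2 (prior 2/7): the guide has 2 equally likely choices, so probability 1/2; weight (2/7)·(1/2) = 1/7.
If it is in chest 3 (prior 3/14): the guide has 3 equally likely choices, so probability 1/3; weight (3/14)·(1/3) = 1/14.
If it is in chest 4 (prior 5/14): the guide has 2 equally likely choices, so probability 1/2; weight (5/14)·(1/2) = 5/28.
The weights sum to 11/28.
So P(the ruby in chest 2 | the guide opened chest 1) = (1/7) / (11/28) = 4/11.

4/11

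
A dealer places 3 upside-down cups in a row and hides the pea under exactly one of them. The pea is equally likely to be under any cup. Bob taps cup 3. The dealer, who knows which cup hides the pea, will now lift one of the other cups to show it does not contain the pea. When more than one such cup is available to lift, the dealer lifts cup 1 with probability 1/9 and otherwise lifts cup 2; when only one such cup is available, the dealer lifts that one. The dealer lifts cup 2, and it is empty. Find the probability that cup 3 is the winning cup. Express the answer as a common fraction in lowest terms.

Condition on the true location of the pea.
If it is under cup 1 (prior 1/3): only cup 2 is available, probability 1; weight (1/3)·1 = 1/3.
If it is under cup 2 (prior 1/3): the dealer opened cup 2, so this case is ruled out; weight (1/3)·0 = 0.
If it is under cup 3 (prior 1/3): cup 1 is available but not opened, probability 8/9; weight (1/3)·(8/9) = 8/27.
The weights sum to 17/27.
So P(the pea under cup 3 | the dealer opened cup 2) = (8/27) / (17/27) = 8/17.

8/17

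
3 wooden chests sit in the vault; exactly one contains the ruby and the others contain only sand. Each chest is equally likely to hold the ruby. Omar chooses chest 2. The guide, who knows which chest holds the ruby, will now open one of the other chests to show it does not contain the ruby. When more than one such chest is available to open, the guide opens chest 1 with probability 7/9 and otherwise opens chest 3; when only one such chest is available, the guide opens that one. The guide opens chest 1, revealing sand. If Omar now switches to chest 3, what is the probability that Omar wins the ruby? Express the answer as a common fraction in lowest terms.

9/16

Apply Bayes' rule, conditioning on where the ruby actually is.
If it is in chest 1 (prior 1/3): the guide opened chest 1, so this case is ruled out; weight (1/3)·0 = 0.
If it is in chest 2 (prior 1/3): chest 1 is available, opened with probability 7/9; weight (1/3)·(7/9) = 7/27.
If it is in chest 3 (prior 1/3): only chest 1 is available, probability 1; weight (1/3)·1 = 1/3.
The weights sum to 16/27.
So P(the ruby in chest 3 | the guide opened chest 1) = (1/3) / (16/27) = 9/16.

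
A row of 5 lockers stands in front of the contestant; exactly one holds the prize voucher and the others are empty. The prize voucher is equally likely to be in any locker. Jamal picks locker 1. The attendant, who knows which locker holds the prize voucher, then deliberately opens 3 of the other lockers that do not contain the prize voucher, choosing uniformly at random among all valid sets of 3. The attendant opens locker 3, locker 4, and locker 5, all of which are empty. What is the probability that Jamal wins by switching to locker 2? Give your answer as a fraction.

Condition on the true location of the prize voucher.
If it is in locker 1 (prior 1/5): the attendant has 4 equally likely choices, so probability 1/4; weight (1/5)·(1/4) = 1/20.
If it is in locker 2 (prior 1/5): the attendant has no choice, probability 1; weight (1/5)·1 = 1/5.
If it is in any of lockers 3, 4, and 5 (prior 1/5 each): that locker was opened and seen not to hold the prize — ruled out; weight (1/5)·0 = 0 each.
The weights sum to 1/4.
So P(the prize voucher in locker 2 | the attendant opened locker 3, locker 4, and locker 5) = (1/5) / (1/4) = 4/5.

4/5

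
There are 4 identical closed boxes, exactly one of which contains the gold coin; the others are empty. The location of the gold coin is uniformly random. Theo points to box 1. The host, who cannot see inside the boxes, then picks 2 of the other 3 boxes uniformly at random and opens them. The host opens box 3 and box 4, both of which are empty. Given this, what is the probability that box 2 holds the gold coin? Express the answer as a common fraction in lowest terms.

Consider each possible location of the gold coin in turn.
If it is in either of boxes 1 and 2 (prior 1/4 each): the host picks exactly this set with probability 1/3 regardless, and none is the prize; weight (1/4)·(1/3) = 1/12 each.
If it is in either of boxes 3 and 4 (prior 1/4 each): that box was opened and seen not to hold the prize — ruled out; weight (1/4)·0 = 0 each.
The weights sum to 1/6.
So P(the gold coin in box 2 | the host opened box 3 and box 4) = (1/12) / (1/6) = 1/2.

1/2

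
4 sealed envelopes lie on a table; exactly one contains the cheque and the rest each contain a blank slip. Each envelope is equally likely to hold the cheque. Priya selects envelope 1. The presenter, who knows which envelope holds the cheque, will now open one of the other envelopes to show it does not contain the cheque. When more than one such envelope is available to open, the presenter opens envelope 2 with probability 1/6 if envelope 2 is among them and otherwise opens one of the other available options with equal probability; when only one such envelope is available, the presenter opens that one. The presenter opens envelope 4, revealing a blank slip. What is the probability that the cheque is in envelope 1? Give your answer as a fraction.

Apply Bayes' rule, conditioning on where the cheque actually is.
If it is in envelope 1 (prior 1/4): envelope 2 is available but not opened; envelope 4 gets probability (1 − 1/6)/2 = 5/12; weight (1/4)·(5/12) = 5/48.
If it is in envelope 2 (prior 1/4): envelope 2 holds the prize so is unavailable; the presenter chooses uniformly among the 2 others, probability 1/2; weight (1/4)·(1/2) = 1/8.
If it is in envelope 3 (prior 1/4): envelope 2 is available but not opened, probability 5/6; weight (1/4)·(5/6) = 5/24.
If it is in envelope 4 (prior 1/4): the presenter opened envelope 4, so this case is ruled out; weight (1/4)·0 = 0.
The weights sum to 7/16.
So P(the cheque in envelope 1 | the presenter opened envelope 4) = (5/48) / (7/16) = 5/21.

5/21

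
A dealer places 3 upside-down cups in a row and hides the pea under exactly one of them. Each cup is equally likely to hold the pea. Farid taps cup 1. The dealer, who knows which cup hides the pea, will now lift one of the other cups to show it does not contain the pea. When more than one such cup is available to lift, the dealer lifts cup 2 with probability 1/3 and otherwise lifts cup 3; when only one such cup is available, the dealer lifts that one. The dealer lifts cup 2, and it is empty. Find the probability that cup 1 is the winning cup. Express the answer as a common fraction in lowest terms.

1/4

Condition on the true location of the pea.
If it is under cup 1 (prior 1/3): cup 2 is available, opened with probability 1/3; weight (1/3)·(1/3) = 1/9.
If it is under cup 2 (prior 1/3): the dealer opened cup 2, so this case is ruled out; weight (1/3)·0 = 0.
If it is under cup 3 (prior 1/3): only cup 2 is available, probability 1; weight (1/3)·1 = 1/3.
The weights sum to 4/9.
So P(the pea under cup 1 | the dealer opened cup 2) = (1/9) / (4/9) = 1/4.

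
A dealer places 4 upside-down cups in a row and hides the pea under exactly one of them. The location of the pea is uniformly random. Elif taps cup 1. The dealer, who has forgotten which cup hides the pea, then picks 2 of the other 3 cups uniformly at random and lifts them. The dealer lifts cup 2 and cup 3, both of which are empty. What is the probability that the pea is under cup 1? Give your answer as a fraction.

Consider each possible location of the pea in turn.
If it is under either of cups 1 and 4 (prior 1/4 each): the dealer picks exactly this set with probability 1/3 regardless, and none is the prize; weight (1/4)·(1/3) = 1/12 each.
If it is under either of cups 2 and 3 (prior 1/4 each): that cup was opened and seen not to hold the prize — ruled out; weight (1/4)·0 = 0 each.
The weights sum to 1/6.
So P(the pea under cup 1 | the dealer opened cup 2 and cup 3) = (1/12) / (1/6) = 1/2.

1/2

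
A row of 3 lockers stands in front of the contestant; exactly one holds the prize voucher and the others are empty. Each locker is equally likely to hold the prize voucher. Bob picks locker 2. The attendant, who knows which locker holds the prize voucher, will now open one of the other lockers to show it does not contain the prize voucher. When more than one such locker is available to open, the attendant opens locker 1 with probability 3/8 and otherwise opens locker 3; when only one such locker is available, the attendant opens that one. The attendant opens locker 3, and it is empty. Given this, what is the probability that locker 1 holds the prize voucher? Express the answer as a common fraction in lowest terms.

8/13

Condition on the true location of the prize voucher.
If it is in locker 1 (prior 1/3): only locker 3 is available, probability 1; weight (1/3)·1 = 1/3.
If it is in locker 2 (prior 1/3): locker 1 is available but not opened, probability 5/8; weight (1/3)·(5/8) = 5/24.
If it is in locker 3 (prior 1/3): the attendant opened locker 3, so this case is ruled out; weight (1/3)·0 = 0.
The weights sum to 13/24.
So P(the prize voucher in locker 1 | the attendant opened locker 3) = (1/3) / (13/24) = 8/13.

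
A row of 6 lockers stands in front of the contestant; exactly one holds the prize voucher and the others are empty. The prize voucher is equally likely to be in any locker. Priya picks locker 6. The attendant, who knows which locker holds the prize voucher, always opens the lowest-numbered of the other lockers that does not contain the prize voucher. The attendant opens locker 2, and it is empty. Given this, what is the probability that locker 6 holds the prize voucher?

Consider each possible location of the prize voucher in turn.
If it is in locker 1 (prior 1/6): locker 2 is the lowest-numbered option available, probability 1; weight (1/6)·1 = 1/6.
If it is in locker 2 (prior 1/6): the attendant opened locker 2, so this case is ruled out; weight (1/6)·0 = 0.
If it is in any of lockers 3, 4, 5, and 6 (prior 1/6 each): the attendant would have opened locker 1 instead, probability 0; weight (1/6)·0 = 0 each.
The weights sum to 1/6.
So P(the prize voucher in locker 6 | the attendant opened locker 2) = 0 / (1/6) = 0.

0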